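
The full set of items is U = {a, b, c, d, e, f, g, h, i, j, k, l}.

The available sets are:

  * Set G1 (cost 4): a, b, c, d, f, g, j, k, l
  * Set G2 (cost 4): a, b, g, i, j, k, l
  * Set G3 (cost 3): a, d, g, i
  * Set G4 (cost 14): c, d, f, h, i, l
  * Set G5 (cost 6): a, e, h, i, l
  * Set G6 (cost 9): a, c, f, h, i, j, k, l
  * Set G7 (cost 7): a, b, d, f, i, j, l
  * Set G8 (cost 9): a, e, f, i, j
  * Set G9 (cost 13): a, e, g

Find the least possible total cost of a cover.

10

G1, G5 together cover every item (G1 ∪ G5 = {a, b, c, d, e, f, g, h, i, j, k, l}); total cost 4 + 6 = 10.
No covering selection has total cost below 10.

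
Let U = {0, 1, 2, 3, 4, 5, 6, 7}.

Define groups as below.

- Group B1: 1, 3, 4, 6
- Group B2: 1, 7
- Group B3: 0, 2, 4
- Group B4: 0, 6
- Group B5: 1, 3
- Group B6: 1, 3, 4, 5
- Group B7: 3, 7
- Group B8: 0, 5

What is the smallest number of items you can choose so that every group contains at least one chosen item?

H = {0, 1, 3} meets every group (each contains at least one member of H), and |H| = 3.
No choice of 2 items meets every group, so 3 is the minimum.

3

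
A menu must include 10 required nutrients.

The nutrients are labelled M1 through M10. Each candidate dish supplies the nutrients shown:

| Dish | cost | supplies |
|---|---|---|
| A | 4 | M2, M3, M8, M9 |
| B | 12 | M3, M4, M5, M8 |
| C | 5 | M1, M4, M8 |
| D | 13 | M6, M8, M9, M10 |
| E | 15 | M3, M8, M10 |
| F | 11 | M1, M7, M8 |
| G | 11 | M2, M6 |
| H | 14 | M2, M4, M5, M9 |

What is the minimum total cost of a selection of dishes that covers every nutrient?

40

A, B, D, F together cover every nutrient (A ∪ B ∪ D ∪ F = {M1, M2, M3, M4, M5, M6, M7, M8, M9, M10}); total cost 4 + 12 + 13 + 11 = 40.
The greedy pick A, C, D, F, B costs 45; no covering selection beats 40.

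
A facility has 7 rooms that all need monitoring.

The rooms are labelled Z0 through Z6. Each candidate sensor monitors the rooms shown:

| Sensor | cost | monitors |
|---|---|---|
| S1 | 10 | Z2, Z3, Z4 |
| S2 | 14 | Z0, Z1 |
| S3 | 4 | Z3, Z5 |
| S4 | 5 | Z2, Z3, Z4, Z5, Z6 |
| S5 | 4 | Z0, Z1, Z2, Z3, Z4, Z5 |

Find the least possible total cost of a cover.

9

S4, S5 together cover every room (S4 ∪ S5 = {Z0, Z1, Z2, Z3, Z4, Z5, Z6}); total cost 5 + 4 = 9.
No covering selection has total cost below 9.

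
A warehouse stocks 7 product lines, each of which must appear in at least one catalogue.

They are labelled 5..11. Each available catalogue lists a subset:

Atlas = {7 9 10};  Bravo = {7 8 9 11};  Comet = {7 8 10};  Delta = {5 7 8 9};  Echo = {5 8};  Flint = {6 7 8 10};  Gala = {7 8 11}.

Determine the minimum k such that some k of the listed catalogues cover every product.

Take {Delta, Flint, Gala}. Their union is {5, 6, 7, 8, 9, 10, 11}, which is all 7 products.
Only Flint contains 6, so Flint is forced; the remaining 3 products need at least 2 more catalogues (each remaining catalogue adds at most 2) — so at least 3 catalogues are needed, and 3 is optimal.

3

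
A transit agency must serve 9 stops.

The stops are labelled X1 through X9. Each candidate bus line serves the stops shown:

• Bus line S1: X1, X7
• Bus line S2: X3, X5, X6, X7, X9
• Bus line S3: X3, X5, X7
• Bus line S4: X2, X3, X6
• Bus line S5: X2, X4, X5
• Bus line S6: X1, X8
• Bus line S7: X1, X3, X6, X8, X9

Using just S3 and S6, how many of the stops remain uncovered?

Union of S3, S6 = {X1, X3, X5, X7, X8}.
Not covered: X2, X4, X6, X9 — 4 stops.

4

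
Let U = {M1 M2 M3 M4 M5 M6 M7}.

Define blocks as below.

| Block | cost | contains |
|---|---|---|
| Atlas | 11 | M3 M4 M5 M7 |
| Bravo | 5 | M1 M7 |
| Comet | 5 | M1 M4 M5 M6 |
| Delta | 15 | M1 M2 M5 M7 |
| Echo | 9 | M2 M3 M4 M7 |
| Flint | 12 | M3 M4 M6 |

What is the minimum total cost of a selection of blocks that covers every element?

14

Comet, Echo together cover every element (Comet ∪ Echo = {M1, M2, M3, M4, M5, M6, M7}); total cost 5 + 9 = 14.
No covering selection has total cost below 14.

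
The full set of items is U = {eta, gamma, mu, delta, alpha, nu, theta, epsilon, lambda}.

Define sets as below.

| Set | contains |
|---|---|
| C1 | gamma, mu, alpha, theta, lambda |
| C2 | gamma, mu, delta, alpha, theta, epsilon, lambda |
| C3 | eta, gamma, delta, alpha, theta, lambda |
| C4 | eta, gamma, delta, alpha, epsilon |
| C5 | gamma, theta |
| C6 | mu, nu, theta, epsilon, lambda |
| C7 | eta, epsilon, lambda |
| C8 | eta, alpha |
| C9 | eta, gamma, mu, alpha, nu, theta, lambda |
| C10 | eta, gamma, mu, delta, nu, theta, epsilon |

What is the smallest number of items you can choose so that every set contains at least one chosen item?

2

H = {eta, theta} meets every set (each contains at least one member of H), and |H| = 2.
The sets C6, C8 are pairwise disjoint, so any hitting set needs a separate item for each — at least 2. Hence 2 is optimal.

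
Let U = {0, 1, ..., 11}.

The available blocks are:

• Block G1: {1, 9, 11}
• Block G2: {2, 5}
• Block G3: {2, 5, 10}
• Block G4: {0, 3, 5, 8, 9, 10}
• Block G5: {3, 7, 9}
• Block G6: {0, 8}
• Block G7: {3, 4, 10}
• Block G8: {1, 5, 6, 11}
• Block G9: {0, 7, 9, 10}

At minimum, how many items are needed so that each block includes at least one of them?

4

The 4 items {0, 1, 2, 3} hit every block.
The blocks G1, G2, G6, G7 are pairwise disjoint, so any hitting set needs a separate item for each — at least 4. Hence 4 is optimal.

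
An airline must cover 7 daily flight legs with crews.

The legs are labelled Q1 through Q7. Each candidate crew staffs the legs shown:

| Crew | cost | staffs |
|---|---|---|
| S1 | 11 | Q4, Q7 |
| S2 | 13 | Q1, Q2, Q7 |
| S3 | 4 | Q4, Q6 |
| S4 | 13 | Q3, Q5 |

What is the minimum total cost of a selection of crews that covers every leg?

30

S2, S3, S4 together cover every leg (S2 ∪ S3 ∪ S4 = {Q1, Q2, Q3, Q4, Q5, Q6, Q7}); total cost 13 + 4 + 13 = 30.
No covering selection has total cost below 30.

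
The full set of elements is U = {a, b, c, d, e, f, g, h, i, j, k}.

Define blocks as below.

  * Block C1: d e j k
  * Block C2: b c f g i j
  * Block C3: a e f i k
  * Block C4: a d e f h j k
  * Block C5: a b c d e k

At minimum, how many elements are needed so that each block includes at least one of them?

2

T = {b, e} meets every block (each contains at least one member of T), and |T| = 2.
No single element lies in every block, so at least 2 are needed and 2 is optimal.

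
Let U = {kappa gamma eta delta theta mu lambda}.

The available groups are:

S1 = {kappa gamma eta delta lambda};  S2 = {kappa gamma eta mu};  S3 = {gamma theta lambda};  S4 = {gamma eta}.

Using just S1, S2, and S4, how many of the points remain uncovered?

Union of S1, S2, S4 = {kappa, gamma, eta, delta, mu, lambda}.
Not covered: theta — 1 point.

1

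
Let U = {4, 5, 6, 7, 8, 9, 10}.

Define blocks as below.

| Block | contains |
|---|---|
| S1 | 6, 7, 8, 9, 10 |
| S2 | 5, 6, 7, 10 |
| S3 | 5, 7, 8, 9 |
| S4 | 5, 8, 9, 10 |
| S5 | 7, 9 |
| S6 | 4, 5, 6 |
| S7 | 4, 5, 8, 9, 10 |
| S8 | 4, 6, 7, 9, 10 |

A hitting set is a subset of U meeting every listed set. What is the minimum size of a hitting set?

2

Take H = {6, 9}. Each listed block contains at least one of these, so H is a hitting set of size 2.
The blocks S5, S6 are pairwise disjoint, so any hitting set needs a separate element for each — at least 2. Hence 2 is optimal.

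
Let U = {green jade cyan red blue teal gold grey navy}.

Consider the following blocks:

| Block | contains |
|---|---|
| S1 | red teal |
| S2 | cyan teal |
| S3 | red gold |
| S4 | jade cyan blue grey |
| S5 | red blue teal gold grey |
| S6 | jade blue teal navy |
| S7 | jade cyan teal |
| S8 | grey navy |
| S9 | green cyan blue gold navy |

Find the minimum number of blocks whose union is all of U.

S5 and S6 and S9 together: S5 ∪ S6 ∪ S9 = {green, jade, cyan, red, blue, teal, gold, grey, navy} — every item is covered.
Only S9 contains green, so S9 is forced; the remaining 4 items need at least 2 more blocks (each remaining block adds at most 3) — so at least 3 blocks are needed, and 3 is optimal.

3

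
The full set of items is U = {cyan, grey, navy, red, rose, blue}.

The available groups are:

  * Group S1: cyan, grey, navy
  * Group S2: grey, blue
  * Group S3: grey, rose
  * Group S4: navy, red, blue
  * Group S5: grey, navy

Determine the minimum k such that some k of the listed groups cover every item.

Take {S1, S3, S4}. Their union is {cyan, grey, navy, red, rose, blue}, which is all 6 items.
Only S1 contains cyan, so S1 is forced; the remaining 3 items need at least 2 more groups (each remaining group adds at most 2) — so at least 3 groups are needed, and 3 is optimal.

3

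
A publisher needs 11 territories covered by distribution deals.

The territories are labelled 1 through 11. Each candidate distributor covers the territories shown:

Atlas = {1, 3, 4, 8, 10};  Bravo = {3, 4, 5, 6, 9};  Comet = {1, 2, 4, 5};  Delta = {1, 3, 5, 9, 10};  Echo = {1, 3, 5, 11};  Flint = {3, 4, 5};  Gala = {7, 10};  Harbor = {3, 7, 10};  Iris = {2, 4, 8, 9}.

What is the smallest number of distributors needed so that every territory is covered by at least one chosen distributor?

Take {Bravo, Echo, Gala, Iris}. Their union is {1, 2, 3, 4, 5, 6, 7, 8, 9, 10, 11}, which is all 11 territories.
No 3 of the 9 distributors cover everything (all 84 combinations miss at least one territory), so 4 is optimal.

4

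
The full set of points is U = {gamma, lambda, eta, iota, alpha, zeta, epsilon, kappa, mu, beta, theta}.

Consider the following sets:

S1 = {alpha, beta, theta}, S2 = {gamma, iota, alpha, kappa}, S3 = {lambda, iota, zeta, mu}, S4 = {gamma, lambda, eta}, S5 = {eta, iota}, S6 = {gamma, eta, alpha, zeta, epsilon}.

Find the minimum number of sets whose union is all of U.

4

S1, S2, S3, and S6 cover everything between them: the union {gamma, lambda, eta, iota, alpha, zeta, epsilon, kappa, mu, beta, theta} is all of U.
Only S2 contains kappa, so S2 is forced; the remaining 7 points need at least 3 more sets (each remaining set adds at most 3) — so at least 4 sets are needed, and 4 is optimal.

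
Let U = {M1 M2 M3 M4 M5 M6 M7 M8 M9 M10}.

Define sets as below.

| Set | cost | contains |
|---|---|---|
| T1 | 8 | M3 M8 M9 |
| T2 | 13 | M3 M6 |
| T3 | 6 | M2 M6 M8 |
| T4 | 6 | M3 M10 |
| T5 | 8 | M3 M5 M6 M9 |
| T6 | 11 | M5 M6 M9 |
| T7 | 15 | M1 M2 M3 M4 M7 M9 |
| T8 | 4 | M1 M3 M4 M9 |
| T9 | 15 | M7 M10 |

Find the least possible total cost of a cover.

T3, T5, T8, T9 together cover every item (T3 ∪ T5 ∪ T8 ∪ T9 = {M1, M2, M3, M4, M5, M6, M7, M8, M9, M10}); total cost 6 + 8 + 4 + 15 = 33.
The greedy pick T8, T3, T4, T5, T7 costs 39; no covering selection beats 33.

33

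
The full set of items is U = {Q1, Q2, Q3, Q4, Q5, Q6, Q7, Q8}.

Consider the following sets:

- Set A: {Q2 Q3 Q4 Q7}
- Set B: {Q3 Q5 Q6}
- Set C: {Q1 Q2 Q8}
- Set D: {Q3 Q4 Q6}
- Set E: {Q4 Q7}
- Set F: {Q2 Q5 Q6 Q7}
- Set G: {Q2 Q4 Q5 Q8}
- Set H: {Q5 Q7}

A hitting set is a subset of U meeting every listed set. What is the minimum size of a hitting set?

3

The 3 items {Q1, Q4, Q5} hit every set.
The sets B, C, E are pairwise disjoint, so any hitting set needs a separate item for each — at least 3. Hence 3 is optimal.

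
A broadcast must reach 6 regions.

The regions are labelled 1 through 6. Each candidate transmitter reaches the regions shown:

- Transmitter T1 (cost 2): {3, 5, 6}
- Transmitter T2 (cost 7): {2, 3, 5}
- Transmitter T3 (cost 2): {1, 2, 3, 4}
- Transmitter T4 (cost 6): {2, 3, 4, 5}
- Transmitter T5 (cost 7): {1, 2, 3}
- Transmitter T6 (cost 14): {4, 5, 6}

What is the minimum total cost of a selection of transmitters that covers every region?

T1, T3 together cover every region (T1 ∪ T3 = {1, 2, 3, 4, 5, 6}); total cost 2 + 2 = 4.
No covering selection has total cost below 4.

4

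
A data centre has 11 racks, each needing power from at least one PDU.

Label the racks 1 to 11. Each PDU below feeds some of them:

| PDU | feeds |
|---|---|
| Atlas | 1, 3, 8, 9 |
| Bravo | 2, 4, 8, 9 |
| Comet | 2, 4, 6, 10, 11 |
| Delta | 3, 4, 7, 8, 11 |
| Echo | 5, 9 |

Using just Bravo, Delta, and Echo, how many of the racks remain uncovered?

Union of Bravo, Delta, Echo = {2, 3, 4, 5, 7, 8, 9, 11}.
Not covered: 1, 6, 10 — 3 racks.

3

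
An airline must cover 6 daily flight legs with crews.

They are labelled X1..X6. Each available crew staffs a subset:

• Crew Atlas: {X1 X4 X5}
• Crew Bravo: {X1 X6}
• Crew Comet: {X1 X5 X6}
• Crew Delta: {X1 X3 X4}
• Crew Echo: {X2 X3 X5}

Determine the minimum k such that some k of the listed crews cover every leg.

Comet and Delta and Echo together: Comet ∪ Delta ∪ Echo = {X1, X2, X3, X4, X5, X6} — every leg is covered.
Only Echo contains X2, so Echo is forced; the remaining 3 legs need at least 2 more crews (each remaining crew adds at most 2) — so at least 3 crews are needed, and 3 is optimal.

3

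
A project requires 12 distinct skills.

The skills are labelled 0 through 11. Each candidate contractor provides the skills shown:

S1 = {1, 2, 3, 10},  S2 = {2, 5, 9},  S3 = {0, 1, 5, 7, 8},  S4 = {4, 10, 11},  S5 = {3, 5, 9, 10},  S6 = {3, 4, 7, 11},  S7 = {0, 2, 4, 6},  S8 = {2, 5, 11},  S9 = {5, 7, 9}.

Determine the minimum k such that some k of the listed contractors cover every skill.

S3 and S5 and S6 and S7 together: S3 ∪ S5 ∪ S6 ∪ S7 = {0, 1, 2, 3, 4, 5, 6, 7, 8, 9, 10, 11} — every skill is covered.
Only S3 contains 8, so S3 is forced; the remaining 7 skills need at least 3 more contractors (each remaining contractor adds at most 3) — so at least 4 contractors are needed, and 4 is optimal.

4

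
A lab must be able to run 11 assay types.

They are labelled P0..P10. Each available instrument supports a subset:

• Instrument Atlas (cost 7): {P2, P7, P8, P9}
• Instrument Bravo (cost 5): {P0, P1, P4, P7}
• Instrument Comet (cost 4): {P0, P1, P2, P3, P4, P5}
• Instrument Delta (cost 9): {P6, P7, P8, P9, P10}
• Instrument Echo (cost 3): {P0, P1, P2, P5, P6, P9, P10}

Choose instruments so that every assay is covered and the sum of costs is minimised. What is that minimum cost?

13

Comet, Delta together cover every assay (Comet ∪ Delta = {P0, P1, P2, P3, P4, P5, P6, P7, P8, P9, P10}); total cost 4 + 9 = 13.
The greedy pick Echo, Comet, Atlas costs 14; no covering selection beats 13.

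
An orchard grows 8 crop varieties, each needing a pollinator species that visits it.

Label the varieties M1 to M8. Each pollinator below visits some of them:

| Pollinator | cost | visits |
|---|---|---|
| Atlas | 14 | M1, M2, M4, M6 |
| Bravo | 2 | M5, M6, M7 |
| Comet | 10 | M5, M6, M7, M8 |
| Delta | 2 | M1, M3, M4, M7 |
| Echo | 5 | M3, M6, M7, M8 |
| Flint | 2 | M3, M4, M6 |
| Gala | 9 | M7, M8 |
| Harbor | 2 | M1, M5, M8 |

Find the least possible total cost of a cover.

18

Atlas, Delta, Harbor together cover every variety (Atlas ∪ Delta ∪ Harbor = {M1, M2, M3, M4, M5, M6, M7, M8}); total cost 14 + 2 + 2 = 18.
The greedy pick Delta, Bravo, Harbor, Atlas costs 20; no covering selection beats 18.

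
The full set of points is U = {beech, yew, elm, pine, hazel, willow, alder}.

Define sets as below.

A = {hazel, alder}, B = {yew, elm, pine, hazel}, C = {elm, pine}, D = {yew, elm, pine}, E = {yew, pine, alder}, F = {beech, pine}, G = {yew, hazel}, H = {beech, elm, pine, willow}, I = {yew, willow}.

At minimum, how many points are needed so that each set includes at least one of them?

3

Take T = {pine, hazel, willow}. Each listed set contains at least one of these, so T is a hitting set of size 3.
The sets A, C, I are pairwise disjoint, so any hitting set needs a separate point for each — at least 3. Hence 3 is optimal.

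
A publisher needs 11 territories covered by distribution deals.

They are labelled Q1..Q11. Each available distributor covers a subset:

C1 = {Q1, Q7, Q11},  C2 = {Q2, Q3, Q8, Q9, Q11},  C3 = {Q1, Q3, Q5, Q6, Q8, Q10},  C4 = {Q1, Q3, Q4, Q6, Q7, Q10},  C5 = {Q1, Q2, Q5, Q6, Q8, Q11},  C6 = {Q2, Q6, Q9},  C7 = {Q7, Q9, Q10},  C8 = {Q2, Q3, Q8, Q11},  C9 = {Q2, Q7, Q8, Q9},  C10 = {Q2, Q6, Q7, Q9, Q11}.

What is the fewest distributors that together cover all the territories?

3

C2 and C4 and C5 together: C2 ∪ C4 ∪ C5 = {Q1, Q2, Q3, Q4, Q5, Q6, Q7, Q8, Q9, Q10, Q11} — every territory is covered.
Only C4 contains Q4, so C4 is forced; the remaining 5 territories need at least 2 more distributors (each remaining distributor adds at most 4) — so at least 3 distributors are needed, and 3 is optimal.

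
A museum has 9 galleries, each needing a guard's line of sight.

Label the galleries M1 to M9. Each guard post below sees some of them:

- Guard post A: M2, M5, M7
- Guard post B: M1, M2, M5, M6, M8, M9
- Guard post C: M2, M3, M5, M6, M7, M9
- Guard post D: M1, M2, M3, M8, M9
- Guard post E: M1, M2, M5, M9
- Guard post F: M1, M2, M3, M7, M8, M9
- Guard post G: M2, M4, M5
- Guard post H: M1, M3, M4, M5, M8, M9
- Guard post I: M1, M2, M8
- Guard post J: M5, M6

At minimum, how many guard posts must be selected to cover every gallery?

2

Take {C, H}. Their union is {M1, M2, M3, M4, M5, M6, M7, M8, M9}, which is all 9 galleries.
No single guard post has all 9 galleries (the largest, B, has 6), so 2 is optimal.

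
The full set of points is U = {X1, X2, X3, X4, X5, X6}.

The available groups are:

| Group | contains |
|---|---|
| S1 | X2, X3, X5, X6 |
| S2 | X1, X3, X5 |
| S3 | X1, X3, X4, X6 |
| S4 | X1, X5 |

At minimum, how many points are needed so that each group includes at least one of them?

2

Take H = {X1, X6}. Each listed group contains at least one of these, so H is a hitting set of size 2.
No single point lies in every group, so at least 2 are needed and 2 is optimal.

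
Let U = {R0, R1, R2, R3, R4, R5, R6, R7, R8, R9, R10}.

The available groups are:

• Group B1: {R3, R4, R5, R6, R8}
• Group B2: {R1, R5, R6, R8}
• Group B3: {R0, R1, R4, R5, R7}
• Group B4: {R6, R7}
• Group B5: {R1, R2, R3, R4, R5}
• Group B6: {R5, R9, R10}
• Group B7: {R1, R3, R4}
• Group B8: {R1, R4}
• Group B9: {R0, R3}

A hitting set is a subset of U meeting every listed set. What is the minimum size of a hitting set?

4

Take H = {R0, R4, R5, R6}. Each listed group contains at least one of these, so H is a hitting set of size 4.
The groups B4, B6, B8, B9 are pairwise disjoint, so any hitting set needs a separate point for each — at least 4. Hence 4 is optimal.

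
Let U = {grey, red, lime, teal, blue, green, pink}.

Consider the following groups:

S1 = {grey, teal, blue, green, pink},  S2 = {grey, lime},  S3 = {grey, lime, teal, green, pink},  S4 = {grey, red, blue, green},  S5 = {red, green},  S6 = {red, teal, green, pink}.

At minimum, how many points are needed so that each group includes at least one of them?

Take H = {lime, green}. Each listed group contains at least one of these, so H is a hitting set of size 2.
The groups S2, S5 are pairwise disjoint, so any hitting set needs a separate point for each — at least 2. Hence 2 is optimal.

2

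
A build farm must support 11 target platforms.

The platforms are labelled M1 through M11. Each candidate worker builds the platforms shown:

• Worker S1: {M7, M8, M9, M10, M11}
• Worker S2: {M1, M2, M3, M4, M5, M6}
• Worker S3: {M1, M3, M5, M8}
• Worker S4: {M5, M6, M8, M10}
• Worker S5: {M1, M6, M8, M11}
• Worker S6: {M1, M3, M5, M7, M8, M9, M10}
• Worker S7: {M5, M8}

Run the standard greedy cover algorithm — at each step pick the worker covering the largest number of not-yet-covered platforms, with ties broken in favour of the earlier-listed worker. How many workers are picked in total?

Greedy: pick S6 (covers 7 new) → pick S2 (covers 3 new) → pick S1 (covers 1 new). Total picks: 3.
(The true minimum cover uses only 2 workers, so greedy is not optimal here.)

3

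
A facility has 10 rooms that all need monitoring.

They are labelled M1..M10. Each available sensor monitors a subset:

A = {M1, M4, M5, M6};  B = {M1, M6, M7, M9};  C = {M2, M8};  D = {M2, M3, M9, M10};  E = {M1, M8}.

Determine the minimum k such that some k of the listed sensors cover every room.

4

Take {A, B, D, E}. Their union is {M1, M2, M3, M4, M5, M6, M7, M8, M9, M10}, which is all 10 rooms.
No 3 of the 5 sensors cover everything (all 10 combinations miss at least one room), so 4 is optimal.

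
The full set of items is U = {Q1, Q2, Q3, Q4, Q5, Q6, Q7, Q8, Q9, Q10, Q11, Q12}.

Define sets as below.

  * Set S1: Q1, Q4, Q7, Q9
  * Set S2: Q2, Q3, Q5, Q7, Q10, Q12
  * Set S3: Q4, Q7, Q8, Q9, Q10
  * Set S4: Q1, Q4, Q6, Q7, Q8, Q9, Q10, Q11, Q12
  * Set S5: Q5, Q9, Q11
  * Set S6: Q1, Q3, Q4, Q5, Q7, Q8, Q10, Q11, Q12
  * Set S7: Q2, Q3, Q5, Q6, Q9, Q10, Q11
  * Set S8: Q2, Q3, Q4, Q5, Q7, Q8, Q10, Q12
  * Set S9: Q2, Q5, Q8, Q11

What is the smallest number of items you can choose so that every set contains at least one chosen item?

2

The 2 items {Q5, Q9} hit every set.
The sets S1, S9 are pairwise disjoint, so any hitting set needs a separate item for each — at least 2. Hence 2 is optimal.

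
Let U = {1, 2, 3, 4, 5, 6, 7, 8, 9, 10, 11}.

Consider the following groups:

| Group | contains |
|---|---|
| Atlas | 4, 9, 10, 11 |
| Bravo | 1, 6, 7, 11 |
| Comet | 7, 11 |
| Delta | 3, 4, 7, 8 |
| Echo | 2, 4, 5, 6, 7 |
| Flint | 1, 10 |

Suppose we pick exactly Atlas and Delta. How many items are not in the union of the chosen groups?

4

Union of Atlas, Delta = {3, 4, 7, 8, 9, 10, 11}.
Not covered: 1, 2, 5, 6 — 4 items.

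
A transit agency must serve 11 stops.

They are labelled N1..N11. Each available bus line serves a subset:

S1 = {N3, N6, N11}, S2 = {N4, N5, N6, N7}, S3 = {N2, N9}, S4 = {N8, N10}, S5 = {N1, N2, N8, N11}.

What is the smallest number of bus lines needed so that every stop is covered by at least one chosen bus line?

S1 and S2 and S3 and S4 and S5 together: S1 ∪ S2 ∪ S3 ∪ S4 ∪ S5 = {N1, N2, N3, N4, N5, N6, N7, N8, N9, N10, N11} — every stop is covered.
No 4 of the 5 bus lines cover everything (all 5 combinations miss at least one stop), so 5 is optimal.

5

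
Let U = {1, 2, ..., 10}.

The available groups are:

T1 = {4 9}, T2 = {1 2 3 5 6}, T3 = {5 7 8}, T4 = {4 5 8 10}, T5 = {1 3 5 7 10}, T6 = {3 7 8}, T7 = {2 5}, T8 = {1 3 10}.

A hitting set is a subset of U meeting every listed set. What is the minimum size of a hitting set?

The 3 items {3, 5, 9} hit every group.
The groups T1, T3, T8 are pairwise disjoint, so any hitting set needs a separate item for each — at least 3. Hence 3 is optimal.

3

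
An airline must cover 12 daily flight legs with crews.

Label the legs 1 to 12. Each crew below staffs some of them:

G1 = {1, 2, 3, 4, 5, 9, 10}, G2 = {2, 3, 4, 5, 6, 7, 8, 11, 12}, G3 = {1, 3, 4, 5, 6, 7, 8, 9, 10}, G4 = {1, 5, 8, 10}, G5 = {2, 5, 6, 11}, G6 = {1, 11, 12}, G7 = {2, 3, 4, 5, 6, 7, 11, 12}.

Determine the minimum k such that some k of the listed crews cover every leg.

G1 and G2 together: G1 ∪ G2 = {1, 2, 3, 4, 5, 6, 7, 8, 9, 10, 11, 12} — every leg is covered.
No single crew has all 12 legs (the largest, G2, has 9), so 2 is optimal.

2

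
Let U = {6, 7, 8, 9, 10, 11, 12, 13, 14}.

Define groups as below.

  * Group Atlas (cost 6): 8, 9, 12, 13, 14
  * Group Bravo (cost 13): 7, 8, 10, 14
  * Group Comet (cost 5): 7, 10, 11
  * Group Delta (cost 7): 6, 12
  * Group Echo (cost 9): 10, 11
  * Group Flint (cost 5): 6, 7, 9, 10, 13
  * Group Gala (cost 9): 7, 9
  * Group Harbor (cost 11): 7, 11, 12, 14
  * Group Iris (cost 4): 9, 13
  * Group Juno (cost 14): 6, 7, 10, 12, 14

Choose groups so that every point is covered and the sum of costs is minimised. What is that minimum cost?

16

Atlas, Comet, Flint together cover every point (Atlas ∪ Comet ∪ Flint = {6, 7, 8, 9, 10, 11, 12, 13, 14}); total cost 6 + 5 + 5 = 16.
No covering selection has total cost below 16.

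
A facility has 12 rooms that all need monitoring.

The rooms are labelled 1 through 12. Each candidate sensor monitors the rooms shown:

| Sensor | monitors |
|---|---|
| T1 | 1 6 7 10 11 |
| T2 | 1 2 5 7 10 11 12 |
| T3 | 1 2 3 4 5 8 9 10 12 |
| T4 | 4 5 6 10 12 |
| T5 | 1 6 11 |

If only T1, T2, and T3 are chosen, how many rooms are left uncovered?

0

Union of T1, T2, T3 = {1, 2, 3, 4, 5, 6, 7, 8, 9, 10, 11, 12} — that's every room, so 0 are uncovered.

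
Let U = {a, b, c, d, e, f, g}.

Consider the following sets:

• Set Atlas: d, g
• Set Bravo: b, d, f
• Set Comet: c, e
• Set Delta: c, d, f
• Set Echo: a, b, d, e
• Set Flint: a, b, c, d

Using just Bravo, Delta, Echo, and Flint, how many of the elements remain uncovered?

Union of Bravo, Delta, Echo, Flint = {a, b, c, d, e, f}.
Not covered: g — 1 element.

1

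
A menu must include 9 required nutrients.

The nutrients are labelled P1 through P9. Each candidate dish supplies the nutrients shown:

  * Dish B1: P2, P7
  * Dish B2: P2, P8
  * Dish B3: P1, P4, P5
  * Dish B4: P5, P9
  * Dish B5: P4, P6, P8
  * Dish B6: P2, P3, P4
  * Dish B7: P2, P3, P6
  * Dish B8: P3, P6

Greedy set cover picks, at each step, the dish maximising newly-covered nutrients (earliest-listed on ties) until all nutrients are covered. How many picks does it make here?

Greedy: pick B3 (covers 3 new) → pick B7 (covers 3 new) → pick B1 (covers 1 new) → pick B2 (covers 1 new) → pick B4 (covers 1 new). Total picks: 5.

5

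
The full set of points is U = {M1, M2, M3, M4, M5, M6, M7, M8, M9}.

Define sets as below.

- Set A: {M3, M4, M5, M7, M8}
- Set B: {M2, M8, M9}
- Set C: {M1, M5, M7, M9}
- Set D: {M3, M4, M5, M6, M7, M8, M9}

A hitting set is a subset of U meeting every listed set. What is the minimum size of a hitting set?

Take H = {M5, M8}. Each listed set contains at least one of these, so H is a hitting set of size 2.
No single point lies in every set, so at least 2 are needed and 2 is optimal.

2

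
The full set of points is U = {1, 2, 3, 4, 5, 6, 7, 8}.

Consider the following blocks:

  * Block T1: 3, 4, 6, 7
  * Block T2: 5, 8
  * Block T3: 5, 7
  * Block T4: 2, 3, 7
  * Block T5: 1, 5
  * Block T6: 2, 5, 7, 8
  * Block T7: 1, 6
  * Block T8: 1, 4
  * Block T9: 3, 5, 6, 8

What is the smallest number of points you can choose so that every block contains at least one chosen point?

Take H = {1, 3, 5}. Each listed block contains at least one of these, so H is a hitting set of size 3.
The blocks T2, T4, T8 are pairwise disjoint, so any hitting set needs a separate point for each — at least 3. Hence 3 is optimal.

3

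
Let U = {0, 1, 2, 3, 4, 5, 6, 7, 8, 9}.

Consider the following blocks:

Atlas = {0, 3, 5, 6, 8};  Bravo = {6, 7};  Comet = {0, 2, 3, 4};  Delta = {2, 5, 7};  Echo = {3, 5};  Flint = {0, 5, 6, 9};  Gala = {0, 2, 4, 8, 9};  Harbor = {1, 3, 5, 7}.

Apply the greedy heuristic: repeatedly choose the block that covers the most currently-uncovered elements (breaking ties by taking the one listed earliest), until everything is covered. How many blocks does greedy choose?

3

Greedy: pick Atlas (covers 5 new) → pick Gala (covers 3 new) → pick Harbor (covers 2 new). Total picks: 3.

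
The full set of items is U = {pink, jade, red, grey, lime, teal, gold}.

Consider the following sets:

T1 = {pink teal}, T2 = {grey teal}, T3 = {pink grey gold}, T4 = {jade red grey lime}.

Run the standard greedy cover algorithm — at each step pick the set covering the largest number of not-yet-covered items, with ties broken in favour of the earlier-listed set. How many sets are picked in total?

Greedy: pick T4 (covers 4 new) → pick T1 (covers 2 new) → pick T3 (covers 1 new). Total picks: 3.

3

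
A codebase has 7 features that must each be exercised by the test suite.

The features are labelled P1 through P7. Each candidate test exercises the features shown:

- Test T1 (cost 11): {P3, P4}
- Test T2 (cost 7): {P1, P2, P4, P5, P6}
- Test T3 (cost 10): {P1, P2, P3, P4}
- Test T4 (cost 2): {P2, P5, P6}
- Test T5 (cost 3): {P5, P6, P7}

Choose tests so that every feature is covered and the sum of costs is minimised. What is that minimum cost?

T3, T5 together cover every feature (T3 ∪ T5 = {P1, P2, P3, P4, P5, P6, P7}); total cost 10 + 3 = 13.
The greedy pick T4, T5, T3 costs 15; no covering selection beats 13.

13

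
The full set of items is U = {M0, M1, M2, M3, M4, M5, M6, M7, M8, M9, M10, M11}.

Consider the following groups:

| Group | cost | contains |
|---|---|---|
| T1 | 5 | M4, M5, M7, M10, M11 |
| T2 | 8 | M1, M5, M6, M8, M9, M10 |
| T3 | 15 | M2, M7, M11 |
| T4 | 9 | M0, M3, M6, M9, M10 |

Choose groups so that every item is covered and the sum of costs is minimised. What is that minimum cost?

T1, T2, T3, T4 together cover every item (T1 ∪ T2 ∪ T3 ∪ T4 = {M0, M1, M2, M3, M4, M5, M6, M7, M8, M9, M10, M11}); total cost 5 + 8 + 15 + 9 = 37.
No covering selection has total cost below 37.

37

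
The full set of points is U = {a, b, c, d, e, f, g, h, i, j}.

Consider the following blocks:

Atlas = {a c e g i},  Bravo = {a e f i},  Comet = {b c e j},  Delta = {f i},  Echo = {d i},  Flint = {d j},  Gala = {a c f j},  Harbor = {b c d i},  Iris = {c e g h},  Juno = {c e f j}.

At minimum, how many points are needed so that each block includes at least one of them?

T = {c, i, j} meets every block (each contains at least one member of T), and |T| = 3.
The blocks Delta, Flint, Iris are pairwise disjoint, so any hitting set needs a separate point for each — at least 3. Hence 3 is optimal.

3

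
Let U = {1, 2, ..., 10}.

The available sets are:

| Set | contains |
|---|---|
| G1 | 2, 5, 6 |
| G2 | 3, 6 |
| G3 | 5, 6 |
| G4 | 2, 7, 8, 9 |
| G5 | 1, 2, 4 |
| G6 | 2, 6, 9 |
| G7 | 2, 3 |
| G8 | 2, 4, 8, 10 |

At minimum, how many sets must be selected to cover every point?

Take {G1, G2, G4, G5, G8}. Their union is {1, 2, 3, 4, 5, 6, 7, 8, 9, 10}, which is all 10 points.
No 4 of the 8 sets cover everything (all 70 combinations miss at least one point), so 5 is optimal.

5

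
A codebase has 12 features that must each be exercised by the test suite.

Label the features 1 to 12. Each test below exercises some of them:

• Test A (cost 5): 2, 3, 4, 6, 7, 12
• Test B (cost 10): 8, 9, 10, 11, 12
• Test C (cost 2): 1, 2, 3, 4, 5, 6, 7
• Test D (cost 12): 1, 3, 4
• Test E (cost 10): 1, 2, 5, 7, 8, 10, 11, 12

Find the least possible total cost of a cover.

12

B, C together cover every feature (B ∪ C = {1, 2, 3, 4, 5, 6, 7, 8, 9, 10, 11, 12}); total cost 10 + 2 = 12.
No covering selection has total cost below 12.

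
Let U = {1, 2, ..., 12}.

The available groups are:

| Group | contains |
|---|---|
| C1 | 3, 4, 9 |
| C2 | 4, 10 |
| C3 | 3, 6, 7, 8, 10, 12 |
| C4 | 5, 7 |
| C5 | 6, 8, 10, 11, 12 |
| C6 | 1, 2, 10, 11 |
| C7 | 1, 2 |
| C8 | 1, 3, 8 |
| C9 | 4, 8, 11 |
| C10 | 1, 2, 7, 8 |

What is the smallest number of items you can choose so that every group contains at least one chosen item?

4

The 4 items {1, 4, 7, 8} hit every group.
The groups C1, C4, C5, C7 are pairwise disjoint, so any hitting set needs a separate item for each — at least 4. Hence 4 is optimal.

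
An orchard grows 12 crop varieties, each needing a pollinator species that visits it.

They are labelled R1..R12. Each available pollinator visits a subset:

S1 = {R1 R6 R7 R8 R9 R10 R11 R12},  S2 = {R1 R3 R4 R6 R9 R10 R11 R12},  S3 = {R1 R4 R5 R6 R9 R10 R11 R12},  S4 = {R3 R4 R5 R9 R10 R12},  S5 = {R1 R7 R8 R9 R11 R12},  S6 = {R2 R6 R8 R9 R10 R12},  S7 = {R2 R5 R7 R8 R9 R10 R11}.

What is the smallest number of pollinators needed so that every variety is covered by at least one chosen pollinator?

2

S2 and S7 together: S2 ∪ S7 = {R1, R2, R3, R4, R5, R6, R7, R8, R9, R10, R11, R12} — every variety is covered.
No single pollinator has all 12 varieties (the largest, S1, has 8), so 2 is optimal.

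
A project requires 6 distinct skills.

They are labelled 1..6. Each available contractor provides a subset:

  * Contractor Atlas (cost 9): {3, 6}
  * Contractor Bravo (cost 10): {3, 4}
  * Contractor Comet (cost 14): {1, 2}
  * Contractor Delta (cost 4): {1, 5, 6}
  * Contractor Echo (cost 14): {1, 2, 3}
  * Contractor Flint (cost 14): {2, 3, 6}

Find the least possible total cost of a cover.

28

Bravo, Delta, Flint together cover every skill (Bravo ∪ Delta ∪ Flint = {1, 2, 3, 4, 5, 6}); total cost 10 + 4 + 14 = 28.
No covering selection has total cost below 28.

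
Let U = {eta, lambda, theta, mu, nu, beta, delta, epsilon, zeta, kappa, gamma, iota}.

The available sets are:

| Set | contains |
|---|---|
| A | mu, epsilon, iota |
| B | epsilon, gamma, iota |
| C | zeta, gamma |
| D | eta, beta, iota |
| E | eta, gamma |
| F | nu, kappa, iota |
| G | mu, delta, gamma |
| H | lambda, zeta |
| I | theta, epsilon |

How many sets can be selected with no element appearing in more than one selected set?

E, F, H, I are pairwise disjoint (E={eta,gamma}; F={nu,kappa,iota}; H={lambda,zeta}; I={theta,epsilon}).
Every remaining set overlaps one of these, and no 5 of the listed sets are pairwise disjoint, so 4 is the maximum.

4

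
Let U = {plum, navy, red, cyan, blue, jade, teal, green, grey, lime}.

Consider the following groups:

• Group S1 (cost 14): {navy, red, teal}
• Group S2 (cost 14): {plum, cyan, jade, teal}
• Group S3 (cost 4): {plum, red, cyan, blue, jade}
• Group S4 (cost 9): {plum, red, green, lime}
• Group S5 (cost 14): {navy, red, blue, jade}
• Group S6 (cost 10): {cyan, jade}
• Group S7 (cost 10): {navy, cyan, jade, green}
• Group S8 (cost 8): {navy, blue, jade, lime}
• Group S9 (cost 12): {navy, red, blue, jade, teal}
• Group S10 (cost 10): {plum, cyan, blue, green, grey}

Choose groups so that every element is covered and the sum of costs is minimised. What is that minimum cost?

S8, S9, S10 together cover every element (S8 ∪ S9 ∪ S10 = {plum, navy, red, cyan, blue, jade, teal, green, grey, lime}); total cost 8 + 12 + 10 = 30.
The greedy pick S3, S8, S10, S9 costs 34; no covering selection beats 30.

30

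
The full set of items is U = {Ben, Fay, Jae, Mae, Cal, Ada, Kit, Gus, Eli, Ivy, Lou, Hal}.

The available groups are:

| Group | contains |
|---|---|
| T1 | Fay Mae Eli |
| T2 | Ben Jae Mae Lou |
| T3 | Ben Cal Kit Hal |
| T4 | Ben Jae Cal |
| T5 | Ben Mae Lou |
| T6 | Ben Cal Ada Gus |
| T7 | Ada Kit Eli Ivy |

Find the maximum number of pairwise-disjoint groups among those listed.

2

T1, T3 are pairwise disjoint (T1={Fay,Mae,Eli}; T3={Ben,Cal,Kit,Hal}).
Every remaining group overlaps one of these, and no 3 of the listed groups are pairwise disjoint, so 2 is the maximum.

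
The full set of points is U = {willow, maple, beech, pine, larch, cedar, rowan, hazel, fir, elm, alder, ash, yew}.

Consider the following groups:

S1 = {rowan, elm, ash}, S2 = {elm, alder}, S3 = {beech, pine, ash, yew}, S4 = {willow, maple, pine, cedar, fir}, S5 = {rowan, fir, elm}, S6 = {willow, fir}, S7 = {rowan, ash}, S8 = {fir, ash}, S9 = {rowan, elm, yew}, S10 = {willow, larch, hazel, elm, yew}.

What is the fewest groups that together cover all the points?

Take {S2, S3, S4, S5, S10}. Their union is {willow, maple, beech, pine, larch, cedar, rowan, hazel, fir, elm, alder, ash, yew}, which is all 13 points.
No 4 of the 10 groups cover everything (all 210 combinations miss at least one point), so 5 is optimal.

5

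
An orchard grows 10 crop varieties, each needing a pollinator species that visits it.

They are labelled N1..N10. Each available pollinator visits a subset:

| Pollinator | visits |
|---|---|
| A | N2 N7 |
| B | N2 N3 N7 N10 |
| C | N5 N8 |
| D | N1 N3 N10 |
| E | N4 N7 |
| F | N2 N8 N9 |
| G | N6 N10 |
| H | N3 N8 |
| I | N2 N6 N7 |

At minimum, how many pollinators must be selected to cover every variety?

5

Take {C, D, E, F, I}. Their union is {N1, N2, N3, N4, N5, N6, N7, N8, N9, N10}, which is all 10 varieties.
No 4 of the 9 pollinators cover everything (all 126 combinations miss at least one variety), so 5 is optimal.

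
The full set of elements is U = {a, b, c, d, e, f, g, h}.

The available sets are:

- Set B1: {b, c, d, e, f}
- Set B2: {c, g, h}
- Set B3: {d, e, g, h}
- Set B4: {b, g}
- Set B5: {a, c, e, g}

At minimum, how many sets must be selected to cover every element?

3

B1, B3, and B5 cover everything between them: the union {a, b, c, d, e, f, g, h} is all of U.
Only B5 contains a, so B5 is forced; the remaining 4 elements need at least 2 more sets (each remaining set adds at most 3) — so at least 3 sets are needed, and 3 is optimal.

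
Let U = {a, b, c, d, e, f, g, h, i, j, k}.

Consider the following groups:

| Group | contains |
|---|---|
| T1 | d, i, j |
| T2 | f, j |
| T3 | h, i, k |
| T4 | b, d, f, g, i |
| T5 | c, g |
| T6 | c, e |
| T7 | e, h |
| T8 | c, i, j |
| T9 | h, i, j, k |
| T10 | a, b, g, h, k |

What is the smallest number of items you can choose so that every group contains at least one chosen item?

4

T = {e, g, i, j} meets every group (each contains at least one member of T), and |T| = 4.
No choice of 3 items meets every group, so 4 is the minimum.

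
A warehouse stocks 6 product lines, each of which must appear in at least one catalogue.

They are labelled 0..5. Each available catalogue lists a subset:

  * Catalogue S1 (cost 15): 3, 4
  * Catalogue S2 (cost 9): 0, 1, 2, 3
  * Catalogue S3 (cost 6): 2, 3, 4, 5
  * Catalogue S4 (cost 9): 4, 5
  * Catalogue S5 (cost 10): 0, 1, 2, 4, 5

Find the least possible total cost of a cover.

15

S2, S3 together cover every product (S2 ∪ S3 = {0, 1, 2, 3, 4, 5}); total cost 9 + 6 = 15.
No covering selection has total cost below 15.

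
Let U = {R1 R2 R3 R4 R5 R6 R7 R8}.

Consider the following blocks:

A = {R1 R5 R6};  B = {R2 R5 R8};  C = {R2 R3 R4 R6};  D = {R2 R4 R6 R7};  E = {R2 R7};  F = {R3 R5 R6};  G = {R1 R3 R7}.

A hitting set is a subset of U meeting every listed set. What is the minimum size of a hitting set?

H = {R2, R6, R7} meets every block (each contains at least one member of H), and |H| = 3.
No choice of 2 elements meets every block, so 3 is the minimum.

3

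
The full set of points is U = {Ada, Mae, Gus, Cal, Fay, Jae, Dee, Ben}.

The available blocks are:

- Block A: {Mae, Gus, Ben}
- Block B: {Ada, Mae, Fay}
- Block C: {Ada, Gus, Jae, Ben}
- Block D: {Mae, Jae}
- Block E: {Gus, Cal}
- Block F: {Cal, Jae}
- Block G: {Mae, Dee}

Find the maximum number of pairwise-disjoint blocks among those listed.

F, G are pairwise disjoint (F={Cal,Jae}; G={Mae,Dee}).
Every remaining block overlaps one of these, and no 3 of the listed blocks are pairwise disjoint, so 2 is the maximum.

2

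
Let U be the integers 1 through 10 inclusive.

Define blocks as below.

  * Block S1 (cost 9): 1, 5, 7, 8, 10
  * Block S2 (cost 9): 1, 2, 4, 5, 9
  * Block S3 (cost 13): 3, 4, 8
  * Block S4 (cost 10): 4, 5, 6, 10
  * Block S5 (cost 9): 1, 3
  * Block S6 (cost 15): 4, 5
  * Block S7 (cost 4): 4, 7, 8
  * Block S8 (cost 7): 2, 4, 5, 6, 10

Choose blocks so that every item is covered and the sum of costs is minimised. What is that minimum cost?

29

S2, S5, S7, S8 together cover every item (S2 ∪ S5 ∪ S7 ∪ S8 = {1, 2, 3, 4, 5, 6, 7, 8, 9, 10}); total cost 9 + 9 + 4 + 7 = 29.
No covering selection has total cost below 29.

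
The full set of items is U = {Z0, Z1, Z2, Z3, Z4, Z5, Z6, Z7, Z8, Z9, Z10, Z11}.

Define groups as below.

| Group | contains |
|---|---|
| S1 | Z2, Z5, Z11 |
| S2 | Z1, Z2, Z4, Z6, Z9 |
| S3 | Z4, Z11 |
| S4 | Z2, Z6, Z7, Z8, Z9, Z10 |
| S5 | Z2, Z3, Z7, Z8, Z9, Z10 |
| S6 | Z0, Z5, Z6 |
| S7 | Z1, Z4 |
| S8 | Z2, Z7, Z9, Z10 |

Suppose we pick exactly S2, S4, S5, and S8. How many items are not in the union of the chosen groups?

Union of S2, S4, S5, S8 = {Z1, Z2, Z3, Z4, Z6, Z7, Z8, Z9, Z10}.
Not covered: Z0, Z5, Z11 — 3 items.

3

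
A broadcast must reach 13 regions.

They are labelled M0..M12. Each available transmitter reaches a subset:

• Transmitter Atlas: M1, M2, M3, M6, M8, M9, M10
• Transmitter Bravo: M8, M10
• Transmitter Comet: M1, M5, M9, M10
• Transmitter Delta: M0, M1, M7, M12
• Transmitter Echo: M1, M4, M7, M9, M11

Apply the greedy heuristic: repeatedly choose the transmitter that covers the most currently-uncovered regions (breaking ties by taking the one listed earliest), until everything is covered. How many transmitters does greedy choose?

Greedy: pick Atlas (covers 7 new) → pick Delta (covers 3 new) → pick Echo (covers 2 new) → pick Comet (covers 1 new). Total picks: 4.

4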